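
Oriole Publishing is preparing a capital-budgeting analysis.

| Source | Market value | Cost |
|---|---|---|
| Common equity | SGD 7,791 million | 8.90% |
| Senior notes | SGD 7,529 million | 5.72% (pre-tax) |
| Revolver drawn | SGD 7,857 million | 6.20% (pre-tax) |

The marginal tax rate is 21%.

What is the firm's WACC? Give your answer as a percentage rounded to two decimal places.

6.12%

Total capital V = 7791 + 7529 + 7857 = 23177.
Equity: weight = 7791/23177 = 0.3362; cost = 8.9%.
Senior notes: weight = 7529/23177 = 0.3248; after-tax cost = 5.72% × (1 − 21%) = 4.5188%.
Revolver drawn: weight = 7857/23177 = 0.3390; after-tax cost = 6.2% × (1 − 21%) = 4.8980%.
WACC = 0.3362 × 8.9000% + 0.3248 × 4.5188% + 0.3390 × 4.8980% = 6.1201%.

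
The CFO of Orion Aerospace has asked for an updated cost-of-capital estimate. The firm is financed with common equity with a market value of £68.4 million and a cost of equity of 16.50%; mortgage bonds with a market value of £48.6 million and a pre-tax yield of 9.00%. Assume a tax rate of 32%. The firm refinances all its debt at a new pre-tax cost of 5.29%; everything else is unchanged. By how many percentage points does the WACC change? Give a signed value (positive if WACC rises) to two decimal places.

-1.05 pp

Current WACC:
Total capital V = 68.4 + 48.6 = 117.
Equity: weight = 68.4/117 = 0.5846; cost = 16.5%.
Mortgage bonds: weight = 48.6/117 = 0.4154; after-tax cost = 9% × (1 − 32%) = 6.1200%.
WACC = 0.5846 × 16.5000% + 0.4154 × 6.1200% = 12.1883%.
After the change:
Total capital V = 68.4 + 48.6 = 117.
Equity: weight = 68.4/117 = 0.5846; cost = 16.5%.
Mortgage bonds: weight = 48.6/117 = 0.4154; after-tax cost = 5.29% × (1 − 32%) = 3.5972%.
WACC = 0.5846 × 16.5000% + 0.4154 × 3.5972% = 11.1404%.
Change in WACC = 11.1404% − 12.1883% = -1.0479 pp.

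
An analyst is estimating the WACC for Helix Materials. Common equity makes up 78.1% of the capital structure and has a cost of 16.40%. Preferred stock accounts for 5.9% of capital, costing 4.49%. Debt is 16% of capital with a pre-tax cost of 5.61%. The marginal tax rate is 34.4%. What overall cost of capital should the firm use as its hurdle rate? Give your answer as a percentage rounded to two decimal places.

13.66%

After-tax cost of debt = 5.61% × (1 − 34.4%) = 3.6802%.
WACC = 0.781 × 16.4000% + 0.059 × 4.4900% + 0.160 × 3.6802% = 13.6621%.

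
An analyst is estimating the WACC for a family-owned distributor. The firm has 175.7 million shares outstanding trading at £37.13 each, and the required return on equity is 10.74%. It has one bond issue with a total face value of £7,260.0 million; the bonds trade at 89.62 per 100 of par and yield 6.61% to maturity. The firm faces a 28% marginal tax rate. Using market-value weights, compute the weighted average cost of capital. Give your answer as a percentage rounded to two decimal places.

Market value of equity E = 37.13 × 175.7m = 6523.741m. Market value of debt D = 7260m × 89.62/100 = 6506.412m.
Total capital V = 6523.741 + 6506.412 = 13030.153.
Equity: weight = 6523.741/13030.153 = 0.5007; cost = 10.74%.
Bonds outstanding: weight = 6506.412/13030.153 = 0.4993; after-tax cost = 6.61% × (1 − 28%) = 4.7592%.
WACC = 0.5007 × 10.7400% + 0.4993 × 4.7592% = 7.7536%.

7.75%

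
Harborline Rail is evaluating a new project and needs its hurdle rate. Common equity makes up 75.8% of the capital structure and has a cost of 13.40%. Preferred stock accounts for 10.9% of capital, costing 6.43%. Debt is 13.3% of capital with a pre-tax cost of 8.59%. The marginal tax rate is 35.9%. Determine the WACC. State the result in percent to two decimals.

After-tax cost of debt = 8.59% × (1 − 35.9%) = 5.5062%.
WACC = 0.758 × 13.4000% + 0.109 × 6.4300% + 0.133 × 5.5062% = 11.5904%.

11.59%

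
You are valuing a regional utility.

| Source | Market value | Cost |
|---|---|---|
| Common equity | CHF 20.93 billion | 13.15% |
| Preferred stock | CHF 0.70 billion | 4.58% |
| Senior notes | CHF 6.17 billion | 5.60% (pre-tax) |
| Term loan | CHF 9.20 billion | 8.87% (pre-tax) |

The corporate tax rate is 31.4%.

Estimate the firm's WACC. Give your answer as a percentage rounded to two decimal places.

Total capital V = 20.93 + 0.7 + 6.17 + 9.2 = 37.
Equity: weight = 20.93/37 = 0.5657; cost = 13.15%.
Preferred: weight = 0.7/37 = 0.0189; cost = 4.58%.
Senior notes: weight = 6.17/37 = 0.1668; after-tax cost = 5.6% × (1 − 31.4%) = 3.8416%.
Term loan: weight = 9.2/37 = 0.2486; after-tax cost = 8.87% × (1 − 31.4%) = 6.0848%.
WACC = 0.5657 × 13.1500% + 0.0189 × 4.5800% + 0.1668 × 3.8416% + 0.2486 × 6.0848% = 9.6789%.

9.68%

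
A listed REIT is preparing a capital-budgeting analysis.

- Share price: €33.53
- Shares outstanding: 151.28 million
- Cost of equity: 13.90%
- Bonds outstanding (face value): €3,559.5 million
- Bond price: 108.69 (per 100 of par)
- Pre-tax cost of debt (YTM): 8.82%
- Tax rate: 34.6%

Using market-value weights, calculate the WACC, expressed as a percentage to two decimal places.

10.38%

Market value of equity E = 33.53 × 151.28m = 5072.4184m. Market value of debt D = 3559.5m × 108.69/100 = 3868.82055m.
Total capital V = 5072.4184 + 3868.82055 = 8941.23895.
Equity: weight = 5072.4184/8941.23895 = 0.5673; cost = 13.9%.
Bonds outstanding: weight = 3868.82055/8941.23895 = 0.4327; after-tax cost = 8.82% × (1 − 34.6%) = 5.7683%.
WACC = 0.5673 × 13.9000% + 0.4327 × 5.7683% = 10.3815%.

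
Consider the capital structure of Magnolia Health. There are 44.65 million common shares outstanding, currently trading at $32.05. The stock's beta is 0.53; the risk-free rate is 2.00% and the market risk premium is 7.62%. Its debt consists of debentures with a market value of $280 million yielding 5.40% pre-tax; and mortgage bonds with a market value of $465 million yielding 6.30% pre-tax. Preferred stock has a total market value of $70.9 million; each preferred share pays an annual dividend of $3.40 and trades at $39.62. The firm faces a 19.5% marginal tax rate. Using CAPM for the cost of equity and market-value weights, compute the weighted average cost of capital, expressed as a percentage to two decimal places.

Cost of equity via CAPM: Re = 2.0% + 0.53 × 7.62% = 6.0386%.
Cost of preferred: Rp = 3.4 / 39.62 = 8.5815%.
Market value of equity E = 32.05 × 44.65m = 1431.0325m.
Total capital V = 1431.0325 + 70.9 + 280 + 465 = 2246.9325.
Equity: weight = 1431.0325/2246.9325 = 0.6369; cost = 6.0386%.
Preferred: weight = 70.9/2246.9325 = 0.0316; cost = 8.5815%.
Debentures: weight = 280/2246.9325 = 0.1246; after-tax cost = 5.4% × (1 − 19.5%) = 4.3470%.
Mortgage bonds: weight = 465/2246.9325 = 0.2069; after-tax cost = 6.3% × (1 − 19.5%) = 5.0715%.
WACC = 0.6369 × 6.0386% + 0.0316 × 8.5815% + 0.1246 × 4.3470% + 0.2069 × 5.0715% = 5.7079%.

5.71%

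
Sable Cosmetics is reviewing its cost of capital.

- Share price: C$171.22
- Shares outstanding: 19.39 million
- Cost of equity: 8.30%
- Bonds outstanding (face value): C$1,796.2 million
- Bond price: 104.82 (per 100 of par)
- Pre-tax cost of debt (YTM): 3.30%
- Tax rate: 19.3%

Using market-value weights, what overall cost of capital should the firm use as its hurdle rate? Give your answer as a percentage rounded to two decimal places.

Market value of equity E = 171.22 × 19.39m = 3319.9558m. Market value of debt D = 1796.2m × 104.82/100 = 1882.77684m.
Total capital V = 3319.9558 + 1882.77684 = 5202.73264.
Equity: weight = 3319.9558/5202.73264 = 0.6381; cost = 8.3%.
Bonds outstanding: weight = 1882.77684/5202.73264 = 0.3619; after-tax cost = 3.3% × (1 − 19.3%) = 2.6631%.
WACC = 0.6381 × 8.3000% + 0.3619 × 2.6631% = 6.2601%.

6.26%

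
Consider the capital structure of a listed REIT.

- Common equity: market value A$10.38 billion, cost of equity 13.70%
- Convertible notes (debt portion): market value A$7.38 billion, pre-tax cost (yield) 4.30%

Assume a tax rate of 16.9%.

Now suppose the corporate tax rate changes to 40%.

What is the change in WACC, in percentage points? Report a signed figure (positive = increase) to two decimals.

-0.41 pp

Current WACC:
Total capital V = 10.38 + 7.38 = 17.76.
Equity: weight = 10.38/17.76 = 0.5845; cost = 13.7%.
Convertible notes (debt portion): weight = 7.38/17.76 = 0.4155; after-tax cost = 4.3% × (1 − 16.9%) = 3.5733%.
WACC = 0.5845 × 13.7000% + 0.4155 × 3.5733% = 9.4919%.
After the change:
Total capital V = 10.38 + 7.38 = 17.76.
Equity: weight = 10.38/17.76 = 0.5845; cost = 13.7%.
Convertible notes (debt portion): weight = 7.38/17.76 = 0.4155; after-tax cost = 4.3% × (1 − 40%) = 2.5800%.
WACC = 0.5845 × 13.7000% + 0.4155 × 2.5800% = 9.0792%.
Change in WACC = 9.0792% − 9.4919% = -0.4128 pp.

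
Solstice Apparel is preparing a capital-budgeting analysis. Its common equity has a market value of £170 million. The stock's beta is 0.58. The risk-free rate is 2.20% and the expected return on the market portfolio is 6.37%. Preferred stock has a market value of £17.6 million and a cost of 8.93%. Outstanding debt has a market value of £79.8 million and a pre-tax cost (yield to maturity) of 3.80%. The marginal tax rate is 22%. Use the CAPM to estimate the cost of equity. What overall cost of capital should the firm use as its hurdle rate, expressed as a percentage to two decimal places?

4.41%

Market risk premium = 6.37% − 2.2% = 4.17%.
Cost of equity via CAPM: Re = 2.2% + 0.58 × 4.17% = 4.6186%.
Total capital V = 170 + 17.6 + 79.8 = 267.4.
Equity: weight = 170/267.4 = 0.6358; cost = 4.6186%.
Preferred: weight = 17.6/267.4 = 0.0658; cost = 8.93%.
Debt: weight = 79.8/267.4 = 0.2984; after-tax cost = 3.8% × (1 − 22%) = 2.9640%.
WACC = 0.6358 × 4.6186% + 0.0658 × 8.9300% + 0.2984 × 2.9640% = 4.4086%.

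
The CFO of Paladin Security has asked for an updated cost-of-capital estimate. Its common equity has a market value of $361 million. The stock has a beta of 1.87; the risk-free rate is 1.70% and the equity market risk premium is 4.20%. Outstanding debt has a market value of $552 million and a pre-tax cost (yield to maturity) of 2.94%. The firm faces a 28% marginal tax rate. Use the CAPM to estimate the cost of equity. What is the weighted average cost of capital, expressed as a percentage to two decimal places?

Cost of equity via CAPM: Re = 1.7% + 1.87 × 4.2% = 9.5540%.
Total capital V = 361 + 552 = 913.
Equity: weight = 361/913 = 0.3954; cost = 9.554%.
Debt: weight = 552/913 = 0.6046; after-tax cost = 2.94% × (1 − 28%) = 2.1168%.
WACC = 0.3954 × 9.5540% + 0.6046 × 2.1168% = 5.0575%.

5.06%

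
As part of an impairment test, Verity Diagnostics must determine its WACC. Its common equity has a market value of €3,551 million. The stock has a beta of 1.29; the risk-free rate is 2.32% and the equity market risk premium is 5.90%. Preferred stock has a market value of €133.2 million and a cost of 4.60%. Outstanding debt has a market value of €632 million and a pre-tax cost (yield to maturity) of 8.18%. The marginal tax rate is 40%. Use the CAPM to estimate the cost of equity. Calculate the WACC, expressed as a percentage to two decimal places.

Cost of equity via CAPM: Re = 2.32% + 1.29 × 5.9% = 9.9310%.
Total capital V = 3551 + 133.2 + 632 = 4316.2.
Equity: weight = 3551/4316.2 = 0.8227; cost = 9.931%.
Preferred: weight = 133.2/4316.2 = 0.0309; cost = 4.6%.
Debt: weight = 632/4316.2 = 0.1464; after-tax cost = 8.18% × (1 − 40%) = 4.9080%.
WACC = 0.8227 × 9.9310% + 0.0309 × 4.6000% + 0.1464 × 4.9080% = 9.0310%.

9.03%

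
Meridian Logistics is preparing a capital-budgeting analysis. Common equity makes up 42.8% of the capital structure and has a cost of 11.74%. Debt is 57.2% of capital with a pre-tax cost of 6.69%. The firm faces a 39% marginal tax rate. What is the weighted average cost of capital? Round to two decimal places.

After-tax cost of debt = 6.69% × (1 − 39%) = 4.0809%.
WACC = 0.428 × 11.7400% + 0.572 × 4.0809% = 7.3590%.

7.36%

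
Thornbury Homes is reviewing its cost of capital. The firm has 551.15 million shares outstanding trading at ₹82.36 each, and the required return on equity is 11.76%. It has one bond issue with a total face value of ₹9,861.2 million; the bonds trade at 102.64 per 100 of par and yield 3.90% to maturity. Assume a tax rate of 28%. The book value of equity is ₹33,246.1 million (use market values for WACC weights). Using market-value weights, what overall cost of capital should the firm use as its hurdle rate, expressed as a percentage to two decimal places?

Market value of equity E = 82.36 × 551.15m = 45392.714m. Market value of debt D = 9861.2m × 102.64/100 = 10121.53568m.
Total capital V = 45392.714 + 10121.53568 = 55514.24968.
Equity: weight = 45392.714/55514.24968 = 0.8177; cost = 11.76%.
Bonds outstanding: weight = 10121.53568/55514.24968 = 0.1823; after-tax cost = 3.9% × (1 − 28%) = 2.8080%.
WACC = 0.8177 × 11.7600% + 0.1823 × 2.8080% = 10.1278%.

10.13%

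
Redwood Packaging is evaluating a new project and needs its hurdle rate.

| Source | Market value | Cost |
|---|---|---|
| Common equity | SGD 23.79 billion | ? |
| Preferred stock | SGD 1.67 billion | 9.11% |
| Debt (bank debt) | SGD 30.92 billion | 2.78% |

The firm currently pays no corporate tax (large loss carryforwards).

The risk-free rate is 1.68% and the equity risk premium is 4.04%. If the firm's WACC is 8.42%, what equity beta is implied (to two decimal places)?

3.47

Total capital V = 23.79 + 1.67 + 30.92 = 56.38.
Equity weight = 23.79/56.38 = 0.4220.
Preferred weight = 1.67/56.38 = 0.0296.
Bank debt weight = 30.92/56.38 = 0.5484.
Debt contribution = 0.5484 × 2.78% × (1 − 0%) = 1.5246%.
Preferred contribution = 0.0296 × 9.11% = 0.2698%.
Required equity contribution = 8.42% − 1.7945% = 6.6255%  ⇒  Re = 15.7019%.
CAPM: 15.7019% = 1.68% + β × 4.04%  ⇒  β = 3.4708.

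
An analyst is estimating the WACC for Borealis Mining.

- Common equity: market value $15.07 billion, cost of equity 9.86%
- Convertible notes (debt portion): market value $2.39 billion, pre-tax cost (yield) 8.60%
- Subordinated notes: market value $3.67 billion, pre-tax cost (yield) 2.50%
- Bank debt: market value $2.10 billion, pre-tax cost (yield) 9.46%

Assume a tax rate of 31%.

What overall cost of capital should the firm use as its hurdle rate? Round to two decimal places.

7.87%

Total capital V = 15.07 + 2.39 + 3.67 + 2.1 = 23.23.
Equity: weight = 15.07/23.23 = 0.6487; cost = 9.86%.
Convertible notes (debt portion): weight = 2.39/23.23 = 0.1029; after-tax cost = 8.6% × (1 − 31%) = 5.9340%.
Subordinated notes: weight = 3.67/23.23 = 0.1580; after-tax cost = 2.5% × (1 − 31%) = 1.7250%.
Bank debt: weight = 2.1/23.23 = 0.0904; after-tax cost = 9.46% × (1 − 31%) = 6.5274%.
WACC = 0.6487 × 9.8600% + 0.1029 × 5.9340% + 0.1580 × 1.7250% + 0.0904 × 6.5274% = 7.8696%.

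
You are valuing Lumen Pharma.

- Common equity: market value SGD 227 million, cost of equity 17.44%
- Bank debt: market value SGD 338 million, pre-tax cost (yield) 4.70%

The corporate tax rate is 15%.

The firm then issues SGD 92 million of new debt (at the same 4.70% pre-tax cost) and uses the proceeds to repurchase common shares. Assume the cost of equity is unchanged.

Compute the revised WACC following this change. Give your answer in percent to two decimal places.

After the change:
Total capital V = 135 + 430 = 565.
Equity: weight = 135/565 = 0.2389; cost = 17.44%.
Bank debt: weight = 430/565 = 0.7611; after-tax cost = 4.7% × (1 − 15%) = 3.9950%.
WACC = 0.2389 × 17.4400% + 0.7611 × 3.9950% = 7.2075%.

7.21%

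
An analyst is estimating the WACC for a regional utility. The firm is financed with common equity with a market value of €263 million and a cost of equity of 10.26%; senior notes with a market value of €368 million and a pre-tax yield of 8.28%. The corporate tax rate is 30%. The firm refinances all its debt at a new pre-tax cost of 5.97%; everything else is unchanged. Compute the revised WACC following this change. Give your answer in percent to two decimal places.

6.71%

After the change:
Total capital V = 263 + 368 = 631.
Equity: weight = 263/631 = 0.4168; cost = 10.26%.
Senior notes: weight = 368/631 = 0.5832; after-tax cost = 5.97% × (1 − 30%) = 4.1790%.
WACC = 0.4168 × 10.2600% + 0.5832 × 4.1790% = 6.7136%.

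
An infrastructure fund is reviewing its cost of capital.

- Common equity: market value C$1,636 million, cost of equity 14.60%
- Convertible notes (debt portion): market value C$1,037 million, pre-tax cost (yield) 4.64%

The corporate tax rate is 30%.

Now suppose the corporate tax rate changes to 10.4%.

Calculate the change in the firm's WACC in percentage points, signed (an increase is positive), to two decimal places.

Current WACC:
Total capital V = 1636 + 1037 = 2673.
Equity: weight = 1636/2673 = 0.6120; cost = 14.6%.
Convertible notes (debt portion): weight = 1037/2673 = 0.3880; after-tax cost = 4.64% × (1 − 30%) = 3.2480%.
WACC = 0.6120 × 14.6000% + 0.3880 × 3.2480% = 10.1960%.
After the change:
Total capital V = 1636 + 1037 = 2673.
Equity: weight = 1636/2673 = 0.6120; cost = 14.6%.
Convertible notes (debt portion): weight = 1037/2673 = 0.3880; after-tax cost = 4.64% × (1 − 10.4%) = 4.1574%.
WACC = 0.6120 × 14.6000% + 0.3880 × 4.1574% = 10.5488%.
Change in WACC = 10.5488% − 10.1960% = 0.3528 pp.

+0.35 pp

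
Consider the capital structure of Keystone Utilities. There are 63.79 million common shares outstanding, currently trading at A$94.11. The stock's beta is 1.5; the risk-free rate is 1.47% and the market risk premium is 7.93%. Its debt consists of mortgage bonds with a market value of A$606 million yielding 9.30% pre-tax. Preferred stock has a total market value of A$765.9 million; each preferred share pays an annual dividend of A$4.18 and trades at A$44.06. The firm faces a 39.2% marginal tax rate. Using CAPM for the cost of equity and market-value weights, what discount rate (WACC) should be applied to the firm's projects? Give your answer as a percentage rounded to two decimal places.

Cost of equity via CAPM: Re = 1.47% + 1.5 × 7.93% = 13.3650%.
Cost of preferred: Rp = 4.18 / 44.06 = 9.4871%.
Market value of equity E = 94.11 × 63.79m = 6003.2769m.
Total capital V = 6003.2769 + 765.9 + 606 = 7375.1769.
Equity: weight = 6003.2769/7375.1769 = 0.8140; cost = 13.365%.
Preferred: weight = 765.9/7375.1769 = 0.1038; cost = 9.4871%.
Mortgage bonds: weight = 606/7375.1769 = 0.0822; after-tax cost = 9.3% × (1 − 39.2%) = 5.6544%.
WACC = 0.8140 × 13.3650% + 0.1038 × 9.4871% + 0.0822 × 5.6544% = 12.3287%.

12.33%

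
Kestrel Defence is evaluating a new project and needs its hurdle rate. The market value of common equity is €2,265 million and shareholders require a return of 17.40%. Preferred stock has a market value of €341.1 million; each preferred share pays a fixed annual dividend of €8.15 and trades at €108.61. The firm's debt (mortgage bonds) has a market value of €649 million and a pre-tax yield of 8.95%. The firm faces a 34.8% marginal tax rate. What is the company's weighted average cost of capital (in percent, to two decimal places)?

14.06%

Cost of preferred: Rp = 8.15 / 108.61 = 7.5039%.
Total capital V = 2265 + 341.1 + 649 = 3255.1.
Equity: weight = 2265/3255.1 = 0.6958; cost = 17.4%.
Preferred: weight = 341.1/3255.1 = 0.1048; cost = 7.5039%.
Mortgage bonds: weight = 649/3255.1 = 0.1994; after-tax cost = 8.95% × (1 − 34.8%) = 5.8354%.
WACC = 0.6958 × 17.4000% + 0.1048 × 7.5039% + 0.1994 × 5.8354% = 14.0573%.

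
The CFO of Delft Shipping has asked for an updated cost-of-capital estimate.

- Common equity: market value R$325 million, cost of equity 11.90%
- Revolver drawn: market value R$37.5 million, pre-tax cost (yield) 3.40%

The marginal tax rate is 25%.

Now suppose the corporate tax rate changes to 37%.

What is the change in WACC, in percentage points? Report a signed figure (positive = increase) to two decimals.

Current WACC:
Total capital V = 325 + 37.5 = 362.5.
Equity: weight = 325/362.5 = 0.8966; cost = 11.9%.
Revolver drawn: weight = 37.5/362.5 = 0.1034; after-tax cost = 3.4% × (1 − 25%) = 2.5500%.
WACC = 0.8966 × 11.9000% + 0.1034 × 2.5500% = 10.9328%.
After the change:
Total capital V = 325 + 37.5 = 362.5.
Equity: weight = 325/362.5 = 0.8966; cost = 11.9%.
Revolver drawn: weight = 37.5/362.5 = 0.1034; after-tax cost = 3.4% × (1 − 37%) = 2.1420%.
WACC = 0.8966 × 11.9000% + 0.1034 × 2.1420% = 10.8906%.
Change in WACC = 10.8906% − 10.9328% = -0.0422 pp.

-0.04 pp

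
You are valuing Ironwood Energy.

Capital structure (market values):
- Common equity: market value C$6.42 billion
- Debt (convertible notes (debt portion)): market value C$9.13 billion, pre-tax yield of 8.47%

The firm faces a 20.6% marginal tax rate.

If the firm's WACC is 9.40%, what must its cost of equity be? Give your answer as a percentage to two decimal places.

13.20%

Total capital V = 6.42 + 9.13 = 15.55.
Equity weight = 6.42/15.55 = 0.4129.
Convertible notes (debt portion) weight = 9.13/15.55 = 0.5871.
Debt contribution = 0.5871 × 8.47% × (1 − 20.6%) = 3.9486%.
Required equity contribution = 9.4% − 3.9486% = 5.4514%.
Re = 5.4514% / 0.4129 = 13.2039%.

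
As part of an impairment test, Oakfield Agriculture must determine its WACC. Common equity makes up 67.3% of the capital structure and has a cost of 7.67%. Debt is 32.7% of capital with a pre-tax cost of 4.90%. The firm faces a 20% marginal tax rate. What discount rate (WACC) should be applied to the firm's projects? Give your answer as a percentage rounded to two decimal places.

After-tax cost of debt = 4.9% × (1 − 20%) = 3.9200%.
WACC = 0.673 × 7.6700% + 0.327 × 3.9200% = 6.4437%.

6.44%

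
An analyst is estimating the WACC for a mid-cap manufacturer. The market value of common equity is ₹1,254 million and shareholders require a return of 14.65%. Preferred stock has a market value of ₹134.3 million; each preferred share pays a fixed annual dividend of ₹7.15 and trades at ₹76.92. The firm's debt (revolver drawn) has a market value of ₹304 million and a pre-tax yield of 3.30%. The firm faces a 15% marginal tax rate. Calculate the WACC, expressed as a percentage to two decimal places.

Cost of preferred: Rp = 7.15 / 76.92 = 9.2954%.
Total capital V = 1254 + 134.3 + 304 = 1692.3.
Equity: weight = 1254/1692.3 = 0.7410; cost = 14.65%.
Preferred: weight = 134.3/1692.3 = 0.0794; cost = 9.2954%.
Revolver drawn: weight = 304/1692.3 = 0.1796; after-tax cost = 3.3% × (1 − 15%) = 2.8050%.
WACC = 0.7410 × 14.6500% + 0.0794 × 9.2954% + 0.1796 × 2.8050% = 12.0973%.

12.10%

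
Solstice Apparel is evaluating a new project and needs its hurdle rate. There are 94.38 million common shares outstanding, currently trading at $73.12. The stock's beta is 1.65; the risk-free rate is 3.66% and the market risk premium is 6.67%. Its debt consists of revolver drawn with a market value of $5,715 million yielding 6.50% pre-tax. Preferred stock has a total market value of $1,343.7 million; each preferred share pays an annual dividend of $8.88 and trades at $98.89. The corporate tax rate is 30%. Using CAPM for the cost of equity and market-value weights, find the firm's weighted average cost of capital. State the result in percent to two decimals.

Cost of equity via CAPM: Re = 3.66% + 1.65 × 6.67% = 14.6655%.
Cost of preferred: Rp = 8.88 / 98.89 = 8.9797%.
Market value of equity E = 73.12 × 94.38m = 6901.0656m.
Total capital V = 6901.0656 + 1343.7 + 5715 = 13959.7656.
Equity: weight = 6901.0656/13959.7656 = 0.4944; cost = 14.6655%.
Preferred: weight = 1343.7/13959.7656 = 0.0963; cost = 8.9797%.
Revolver drawn: weight = 5715/13959.7656 = 0.4094; after-tax cost = 6.5% × (1 − 30%) = 4.5500%.
WACC = 0.4944 × 14.6655% + 0.0963 × 8.9797% + 0.4094 × 4.5500% = 9.9770%.

9.98%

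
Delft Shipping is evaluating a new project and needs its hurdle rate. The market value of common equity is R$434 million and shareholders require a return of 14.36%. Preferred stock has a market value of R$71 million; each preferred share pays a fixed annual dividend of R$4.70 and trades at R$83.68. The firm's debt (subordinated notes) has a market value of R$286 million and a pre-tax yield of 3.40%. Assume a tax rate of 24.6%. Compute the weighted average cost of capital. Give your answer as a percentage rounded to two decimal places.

9.31%

Cost of preferred: Rp = 4.7 / 83.68 = 5.6166%.
Total capital V = 434 + 71 + 286 = 791.
Equity: weight = 434/791 = 0.5487; cost = 14.36%.
Preferred: weight = 71/791 = 0.0898; cost = 5.6166%.
Subordinated notes: weight = 286/791 = 0.3616; after-tax cost = 3.4% × (1 − 24.6%) = 2.5636%.
WACC = 0.5487 × 14.3600% + 0.0898 × 5.6166% + 0.3616 × 2.5636% = 9.3100%.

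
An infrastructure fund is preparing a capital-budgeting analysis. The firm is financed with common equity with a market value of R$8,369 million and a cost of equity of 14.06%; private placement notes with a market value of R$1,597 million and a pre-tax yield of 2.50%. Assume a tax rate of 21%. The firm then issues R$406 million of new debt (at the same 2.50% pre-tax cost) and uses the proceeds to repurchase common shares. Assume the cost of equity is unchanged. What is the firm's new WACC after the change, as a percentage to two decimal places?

11.63%

After the change:
Total capital V = 7963 + 2003 = 9966.
Equity: weight = 7963/9966 = 0.7990; cost = 14.06%.
Private placement notes: weight = 2003/9966 = 0.2010; after-tax cost = 2.5% × (1 − 21%) = 1.9750%.
WACC = 0.7990 × 14.0600% + 0.2010 × 1.9750% = 11.6311%.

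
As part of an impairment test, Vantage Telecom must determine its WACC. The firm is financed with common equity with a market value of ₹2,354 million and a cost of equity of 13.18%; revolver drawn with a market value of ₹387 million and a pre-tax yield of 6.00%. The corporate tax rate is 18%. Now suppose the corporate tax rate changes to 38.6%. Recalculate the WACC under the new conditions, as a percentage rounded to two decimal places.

11.84%

After the change:
Total capital V = 2354 + 387 = 2741.
Equity: weight = 2354/2741 = 0.8588; cost = 13.18%.
Revolver drawn: weight = 387/2741 = 0.1412; after-tax cost = 6% × (1 − 38.6%) = 3.6840%.
WACC = 0.8588 × 13.1800% + 0.1412 × 3.6840% = 11.8393%.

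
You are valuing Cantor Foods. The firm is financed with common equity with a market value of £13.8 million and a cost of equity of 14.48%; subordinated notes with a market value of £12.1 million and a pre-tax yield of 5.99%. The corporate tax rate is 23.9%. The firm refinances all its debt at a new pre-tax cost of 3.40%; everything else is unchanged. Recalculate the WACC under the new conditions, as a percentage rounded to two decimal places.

After the change:
Total capital V = 13.8 + 12.1 = 25.9.
Equity: weight = 13.8/25.9 = 0.5328; cost = 14.48%.
Subordinated notes: weight = 12.1/25.9 = 0.4672; after-tax cost = 3.4% × (1 − 23.9%) = 2.5874%.
WACC = 0.5328 × 14.4800% + 0.4672 × 2.5874% = 8.9240%.

8.92%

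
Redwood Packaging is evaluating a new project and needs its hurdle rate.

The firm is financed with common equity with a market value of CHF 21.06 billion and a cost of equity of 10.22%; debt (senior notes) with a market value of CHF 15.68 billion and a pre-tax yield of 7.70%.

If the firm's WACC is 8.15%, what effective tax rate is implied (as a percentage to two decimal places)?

30.26%

Total capital V = 21.06 + 15.68 = 36.74.
Equity weight = 21.06/36.74 = 0.5732.
Senior notes weight = 15.68/36.74 = 0.4268.
Equity contribution = 0.5732 × 10.22% = 5.8583%.
Debt contribution must be 8.15% − 5.8583% = 2.2917%.
0.4268 × 7.7% × (1 − T) = 2.2917%  ⇒  (1 − T) = 0.6974.
T = 30.2629%.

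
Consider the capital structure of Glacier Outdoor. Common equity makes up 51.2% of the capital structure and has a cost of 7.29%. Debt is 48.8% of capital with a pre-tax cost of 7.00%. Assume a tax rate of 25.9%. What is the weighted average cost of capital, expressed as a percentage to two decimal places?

6.26%

After-tax cost of debt = 7% × (1 − 25.9%) = 5.1870%.
WACC = 0.512 × 7.2900% + 0.488 × 5.1870% = 6.2637%.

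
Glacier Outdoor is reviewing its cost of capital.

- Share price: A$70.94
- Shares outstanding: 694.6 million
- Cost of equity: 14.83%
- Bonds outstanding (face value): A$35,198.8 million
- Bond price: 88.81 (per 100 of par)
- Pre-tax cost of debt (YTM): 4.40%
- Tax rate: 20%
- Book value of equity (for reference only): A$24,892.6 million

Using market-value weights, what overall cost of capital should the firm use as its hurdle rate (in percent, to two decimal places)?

Market value of equity E = 70.94 × 694.6m = 49274.924m. Market value of debt D = 35198.8m × 88.81/100 = 31260.05428m.
Total capital V = 49274.924 + 31260.05428 = 80534.97828.
Equity: weight = 49274.924/80534.97828 = 0.6118; cost = 14.83%.
Bonds outstanding: weight = 31260.05428/80534.97828 = 0.3882; after-tax cost = 4.4% × (1 − 20%) = 3.5200%.
WACC = 0.6118 × 14.8300% + 0.3882 × 3.5200% = 10.4400%.

10.44%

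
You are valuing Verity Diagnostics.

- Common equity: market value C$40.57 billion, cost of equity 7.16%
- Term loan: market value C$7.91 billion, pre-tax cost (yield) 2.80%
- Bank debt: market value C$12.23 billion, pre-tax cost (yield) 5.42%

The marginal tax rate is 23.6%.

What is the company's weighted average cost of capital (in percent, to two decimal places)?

5.90%

Total capital V = 40.57 + 7.91 + 12.23 = 60.71.
Equity: weight = 40.57/60.71 = 0.6683; cost = 7.16%.
Term loan: weight = 7.91/60.71 = 0.1303; after-tax cost = 2.8% × (1 − 23.6%) = 2.1392%.
Bank debt: weight = 12.23/60.71 = 0.2014; after-tax cost = 5.42% × (1 − 23.6%) = 4.1409%.
WACC = 0.6683 × 7.1600% + 0.1303 × 2.1392% + 0.2014 × 4.1409% = 5.8976%.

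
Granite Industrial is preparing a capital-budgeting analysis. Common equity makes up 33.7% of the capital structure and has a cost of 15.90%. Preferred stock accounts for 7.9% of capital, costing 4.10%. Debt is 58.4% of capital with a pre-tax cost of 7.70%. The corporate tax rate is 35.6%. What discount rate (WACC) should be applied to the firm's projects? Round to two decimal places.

8.58%

After-tax cost of debt = 7.7% × (1 − 35.6%) = 4.9588%.
WACC = 0.337 × 15.9000% + 0.079 × 4.1000% + 0.584 × 4.9588% = 8.5781%.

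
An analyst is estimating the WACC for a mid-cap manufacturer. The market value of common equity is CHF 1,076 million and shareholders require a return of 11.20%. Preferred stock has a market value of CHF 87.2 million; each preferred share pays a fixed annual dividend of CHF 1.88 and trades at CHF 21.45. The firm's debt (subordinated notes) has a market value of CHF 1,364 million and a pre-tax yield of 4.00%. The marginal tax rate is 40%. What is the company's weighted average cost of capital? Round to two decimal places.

6.37%

Cost of preferred: Rp = 1.88 / 21.45 = 8.7646%.
Total capital V = 1076 + 87.2 + 1364 = 2527.2.
Equity: weight = 1076/2527.2 = 0.4258; cost = 11.2%.
Preferred: weight = 87.2/2527.2 = 0.0345; cost = 8.7646%.
Subordinated notes: weight = 1364/2527.2 = 0.5397; after-tax cost = 4% × (1 − 40%) = 2.4000%.
WACC = 0.4258 × 11.2000% + 0.0345 × 8.7646% + 0.5397 × 2.4000% = 6.3664%.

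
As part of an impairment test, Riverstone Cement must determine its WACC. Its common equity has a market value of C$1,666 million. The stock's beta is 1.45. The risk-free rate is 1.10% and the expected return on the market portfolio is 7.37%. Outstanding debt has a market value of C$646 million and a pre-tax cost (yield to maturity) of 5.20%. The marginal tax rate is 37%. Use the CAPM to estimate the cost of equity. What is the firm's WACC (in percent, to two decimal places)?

Market risk premium = 7.37% − 1.1% = 6.27%.
Cost of equity via CAPM: Re = 1.1% + 1.45 × 6.27% = 10.1915%.
Total capital V = 1666 + 646 = 2312.
Equity: weight = 1666/2312 = 0.7206; cost = 10.1915%.
Debt: weight = 646/2312 = 0.2794; after-tax cost = 5.2% × (1 − 37%) = 3.2760%.
WACC = 0.7206 × 10.1915% + 0.2794 × 3.2760% = 8.2592%.

8.26%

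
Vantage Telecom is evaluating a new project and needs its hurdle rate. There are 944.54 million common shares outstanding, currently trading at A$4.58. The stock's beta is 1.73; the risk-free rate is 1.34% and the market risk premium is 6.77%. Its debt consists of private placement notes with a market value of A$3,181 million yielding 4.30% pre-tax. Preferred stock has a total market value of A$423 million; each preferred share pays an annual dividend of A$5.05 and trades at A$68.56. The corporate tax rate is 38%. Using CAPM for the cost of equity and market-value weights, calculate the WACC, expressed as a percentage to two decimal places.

8.58%

Cost of equity via CAPM: Re = 1.34% + 1.73 × 6.77% = 13.0521%.
Cost of preferred: Rp = 5.05 / 68.56 = 7.3658%.
Market value of equity E = 4.58 × 944.54m = 4325.9932m.
Total capital V = 4325.9932 + 423 + 3181 = 7929.9932.
Equity: weight = 4325.9932/7929.9932 = 0.5455; cost = 13.0521%.
Preferred: weight = 423/7929.9932 = 0.0533; cost = 7.3658%.
Private placement notes: weight = 3181/7929.9932 = 0.4011; after-tax cost = 4.3% × (1 − 38%) = 2.6660%.
WACC = 0.5455 × 13.0521% + 0.0533 × 7.3658% + 0.4011 × 2.6660% = 8.5826%.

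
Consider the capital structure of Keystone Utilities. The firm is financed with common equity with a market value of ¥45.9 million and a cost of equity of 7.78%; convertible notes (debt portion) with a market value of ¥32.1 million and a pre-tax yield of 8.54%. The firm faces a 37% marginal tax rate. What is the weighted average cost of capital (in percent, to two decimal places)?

Total capital V = 45.9 + 32.1 = 78.
Equity: weight = 45.9/78 = 0.5885; cost = 7.78%.
Convertible notes (debt portion): weight = 32.1/78 = 0.4115; after-tax cost = 8.54% × (1 − 37%) = 5.3802%.
WACC = 0.5885 × 7.7800% + 0.4115 × 5.3802% = 6.7924%.

6.79%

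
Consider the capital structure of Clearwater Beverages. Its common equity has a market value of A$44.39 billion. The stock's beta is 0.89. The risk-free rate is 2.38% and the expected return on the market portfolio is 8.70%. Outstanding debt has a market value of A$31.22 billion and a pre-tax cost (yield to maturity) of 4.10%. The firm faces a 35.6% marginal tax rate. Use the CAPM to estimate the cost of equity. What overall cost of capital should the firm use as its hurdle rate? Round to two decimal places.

5.79%

Market risk premium = 8.7% − 2.38% = 6.32%.
Cost of equity via CAPM: Re = 2.38% + 0.89 × 6.32% = 8.0048%.
Total capital V = 44.39 + 31.22 = 75.61.
Equity: weight = 44.39/75.61 = 0.5871; cost = 8.0048%.
Debt: weight = 31.22/75.61 = 0.4129; after-tax cost = 4.1% × (1 − 35.6%) = 2.6404%.
WACC = 0.5871 × 8.0048% + 0.4129 × 2.6404% = 5.7898%.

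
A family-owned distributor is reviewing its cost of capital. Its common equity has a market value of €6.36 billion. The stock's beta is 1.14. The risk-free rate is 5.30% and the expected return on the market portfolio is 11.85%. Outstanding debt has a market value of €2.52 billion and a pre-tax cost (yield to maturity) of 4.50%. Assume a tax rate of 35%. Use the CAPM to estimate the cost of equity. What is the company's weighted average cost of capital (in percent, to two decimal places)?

Market risk premium = 11.85% − 5.3% = 6.55%.
Cost of equity via CAPM: Re = 5.3% + 1.14 × 6.55% = 12.7670%.
Total capital V = 6.36 + 2.52 = 8.88.
Equity: weight = 6.36/8.88 = 0.7162; cost = 12.767%.
Debt: weight = 2.52/8.88 = 0.2838; after-tax cost = 4.5% × (1 − 35%) = 2.9250%.
WACC = 0.7162 × 12.7670% + 0.2838 × 2.9250% = 9.9740%.

9.97%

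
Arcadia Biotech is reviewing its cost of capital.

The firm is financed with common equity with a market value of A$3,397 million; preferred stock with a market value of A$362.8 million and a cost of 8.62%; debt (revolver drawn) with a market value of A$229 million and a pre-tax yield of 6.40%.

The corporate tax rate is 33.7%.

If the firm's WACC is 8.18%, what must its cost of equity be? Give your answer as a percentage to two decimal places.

Total capital V = 3397 + 362.8 + 229 = 3988.8.
Equity weight = 3397/3988.8 = 0.8516.
Preferred weight = 362.8/3988.8 = 0.0910.
Revolver drawn weight = 229/3988.8 = 0.0574.
Debt contribution = 0.0574 × 6.4% × (1 − 33.7%) = 0.2436%.
Preferred contribution = 0.0910 × 8.62% = 0.7840%.
Required equity contribution = 8.18% − 1.0276% = 7.1524%.
Re = 7.1524% / 0.8516 = 8.3984%.

8.40%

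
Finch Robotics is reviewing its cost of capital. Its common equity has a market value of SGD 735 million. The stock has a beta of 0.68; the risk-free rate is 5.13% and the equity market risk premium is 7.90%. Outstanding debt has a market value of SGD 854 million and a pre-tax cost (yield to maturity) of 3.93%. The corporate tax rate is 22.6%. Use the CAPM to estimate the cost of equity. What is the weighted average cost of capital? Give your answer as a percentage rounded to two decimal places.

6.49%

Cost of equity via CAPM: Re = 5.13% + 0.68 × 7.9% = 10.5020%.
Total capital V = 735 + 854 = 1589.
Equity: weight = 735/1589 = 0.4626; cost = 10.502%.
Debt: weight = 854/1589 = 0.5374; after-tax cost = 3.93% × (1 − 22.6%) = 3.0418%.
WACC = 0.4626 × 10.5020% + 0.5374 × 3.0418% = 6.4926%.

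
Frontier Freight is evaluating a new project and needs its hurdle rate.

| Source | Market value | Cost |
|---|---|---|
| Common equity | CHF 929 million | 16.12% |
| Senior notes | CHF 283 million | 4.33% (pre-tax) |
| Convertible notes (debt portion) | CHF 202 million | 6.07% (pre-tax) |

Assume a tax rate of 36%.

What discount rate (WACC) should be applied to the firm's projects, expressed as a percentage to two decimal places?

Total capital V = 929 + 283 + 202 = 1414.
Equity: weight = 929/1414 = 0.6570; cost = 16.12%.
Senior notes: weight = 283/1414 = 0.2001; after-tax cost = 4.33% × (1 − 36%) = 2.7712%.
Convertible notes (debt portion): weight = 202/1414 = 0.1429; after-tax cost = 6.07% × (1 − 36%) = 3.8848%.
WACC = 0.6570 × 16.1200% + 0.2001 × 2.7712% + 0.1429 × 3.8848% = 11.7005%.

11.70%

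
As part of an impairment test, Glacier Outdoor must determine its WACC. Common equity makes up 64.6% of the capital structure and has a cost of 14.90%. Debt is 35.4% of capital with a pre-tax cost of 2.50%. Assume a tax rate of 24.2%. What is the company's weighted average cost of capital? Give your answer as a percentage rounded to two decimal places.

After-tax cost of debt = 2.5% × (1 − 24.2%) = 1.8950%.
WACC = 0.646 × 14.9000% + 0.354 × 1.8950% = 10.2962%.

10.30%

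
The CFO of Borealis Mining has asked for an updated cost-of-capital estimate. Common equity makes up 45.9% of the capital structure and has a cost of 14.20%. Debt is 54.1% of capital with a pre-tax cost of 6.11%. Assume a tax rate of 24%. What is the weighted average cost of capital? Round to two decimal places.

After-tax cost of debt = 6.11% × (1 − 24%) = 4.6436%.
WACC = 0.459 × 14.2000% + 0.541 × 4.6436% = 9.0300%.

9.03%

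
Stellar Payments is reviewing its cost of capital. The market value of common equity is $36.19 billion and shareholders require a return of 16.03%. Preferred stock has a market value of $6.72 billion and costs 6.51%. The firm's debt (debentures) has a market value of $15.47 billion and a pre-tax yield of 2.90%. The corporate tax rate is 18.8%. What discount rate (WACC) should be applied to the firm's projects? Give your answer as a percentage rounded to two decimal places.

11.31%

Total capital V = 36.19 + 6.72 + 15.47 = 58.38.
Equity: weight = 36.19/58.38 = 0.6199; cost = 16.03%.
Preferred: weight = 6.72/58.38 = 0.1151; cost = 6.51%.
Debentures: weight = 15.47/58.38 = 0.2650; after-tax cost = 2.9% × (1 − 18.8%) = 2.3548%.
WACC = 0.6199 × 16.0300% + 0.1151 × 6.5100% + 0.2650 × 2.3548% = 11.3104%.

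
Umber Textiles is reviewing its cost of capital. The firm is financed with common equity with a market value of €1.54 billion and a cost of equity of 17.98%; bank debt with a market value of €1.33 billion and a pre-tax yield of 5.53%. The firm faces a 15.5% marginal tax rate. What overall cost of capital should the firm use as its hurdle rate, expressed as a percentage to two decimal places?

Total capital V = 1.54 + 1.33 = 2.87.
Equity: weight = 1.54/2.87 = 0.5366; cost = 17.98%.
Bank debt: weight = 1.33/2.87 = 0.4634; after-tax cost = 5.53% × (1 − 15.5%) = 4.6729%.
WACC = 0.5366 × 17.9800% + 0.4634 × 4.6729% = 11.8133%.

11.81%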